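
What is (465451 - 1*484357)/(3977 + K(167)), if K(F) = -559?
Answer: -9453/1709 ≈ -5.5313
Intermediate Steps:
(465451 - 1*484357)/(3977 + K(167)) = (465451 - 1*484357)/(3977 - 559) = (465451 - 484357)/3418 = -18906*1/3418 = -9453/1709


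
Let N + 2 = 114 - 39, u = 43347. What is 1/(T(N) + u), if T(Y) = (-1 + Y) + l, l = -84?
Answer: 1/43335 ≈ 2.3076e-5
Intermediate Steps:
N = 73 (N = -2 + (114 - 39) = -2 + 75 = 73)
T(Y) = -85 + Y (T(Y) = (-1 + Y) - 84 = -85 + Y)
1/(T(N) + u) = 1/((-85 + 73) + 43347) = 1/(-12 + 43347) = 1/43335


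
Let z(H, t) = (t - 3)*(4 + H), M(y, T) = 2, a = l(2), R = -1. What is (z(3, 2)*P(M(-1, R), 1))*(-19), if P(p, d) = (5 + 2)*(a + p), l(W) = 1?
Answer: 2793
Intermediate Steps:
a = 1
P(p, d) = 7 + 7*p (P(p, d) = (5 + 2)*(1 + p) = 7*(1 + p) = 7 + 7*p)
z(H, t) = (-3 + t)*(4 + H)
(z(3, 2)*P(M(-1, R), 1))*(-19) = ((-12 - 3*3 + 4*2 + 3*2)*(7 + 7*2))*(-19) = ((-12 - 9 + 8 + 6)*(7 + 14))*(-19) = -7*21*(-19) = -147*(-19) = 2793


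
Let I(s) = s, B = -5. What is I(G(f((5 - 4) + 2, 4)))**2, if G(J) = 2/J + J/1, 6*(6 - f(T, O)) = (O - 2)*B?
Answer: 299209/4761 ≈ 62.846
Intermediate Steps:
f(T, O) = 13/3 + 5*O/6 (f(T, O) = 6 - (O - 2)*(-5)/6 = 6 - (-2 + O)*(-5)/6 = 6 - (10 - 5*O)/6 = 6 + (-5/3 + 5*O/6) = 13/3 + 5*O/6)
G(J) = J + 2/J (G(J) = 2/J + J*1 = 2/J + J = J + 2/J)
I(G(f((5 - 4) + 2, 4)))**2 = ((13/3 + (5/6)*4) + 2/(13/3 + (5/6)*4))**2 = ((13/3 + 10/3) + 2/(13/3 + 10/3))**2 = (23/3 + 2/(23/3))**2 = (23/3 + 2*(3/23))**2 = (23/3 + 6/23)**2 = (547/69)**2 = 299209/4761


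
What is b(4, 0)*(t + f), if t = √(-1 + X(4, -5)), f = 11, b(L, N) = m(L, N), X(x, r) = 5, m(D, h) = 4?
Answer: 52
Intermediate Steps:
b(L, N) = 4
t = 2 (t = √(-1 + 5) = √4 = 2)
b(4, 0)*(t + f) = 4*(2 + 11) = 4*13 = 52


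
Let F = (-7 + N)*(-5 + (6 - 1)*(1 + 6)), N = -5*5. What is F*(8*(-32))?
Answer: 245760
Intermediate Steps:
N = -25
F = -960 (F = (-7 - 25)*(-5 + (6 - 1)*(1 + 6)) = -32*(-5 + 5*7) = -32*(-5 + 35) = -32*30 = -960)
F*(8*(-32)) = -7680*(-32) = -960*(-256) = 245760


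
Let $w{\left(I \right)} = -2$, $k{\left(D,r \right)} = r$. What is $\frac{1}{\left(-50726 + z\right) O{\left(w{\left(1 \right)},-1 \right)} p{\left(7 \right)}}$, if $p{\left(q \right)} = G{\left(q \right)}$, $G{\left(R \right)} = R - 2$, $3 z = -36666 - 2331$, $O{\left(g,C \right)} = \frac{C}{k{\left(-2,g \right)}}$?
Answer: $- \frac{2}{318625} \approx -6.277 \cdot 10^{-6}$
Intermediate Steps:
$O{\left(g,C \right)} = \frac{C}{g}$
$z = -12999$ ($z = \frac{-36666 - 2331}{3} = \frac{1}{3} \left(-38997\right) = -12999$)
$G{\left(R \right)} = -2 + R$
$p{\left(q \right)} = -2 + q$
$\frac{1}{\left(-50726 + z\right) O{\left(w{\left(1 \right)},-1 \right)} p{\left(7 \right)}} = \frac{1}{\left(-50726 - 12999\right) - \frac{1}{-2} \left(-2 + 7\right)} = \frac{1}{\left(-63725\right) \left(-1\right) \left(- \frac{1}{2}\right) 5} = - \frac{1}{63725 \cdot \frac{1}{2} \cdot 5} = - \frac{1}{63725 \cdot \frac{5}{2}} = \left(- \frac{1}{63725}\right) \frac{2}{5} = - \frac{2}{318625}$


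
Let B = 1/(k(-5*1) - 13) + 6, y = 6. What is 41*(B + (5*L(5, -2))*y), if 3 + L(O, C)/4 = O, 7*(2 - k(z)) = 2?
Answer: 796507/79 ≈ 10082.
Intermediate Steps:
k(z) = 12/7 (k(z) = 2 - 1/7*2 = 2 - 2/7 = 12/7)
L(O, C) = -12 + 4*O
B = 467/79 (B = 1/(12/7 - 13) + 6 = 1/(-79/7) + 6 = -7/79 + 6 = 467/79 ≈ 5.9114)
41*(B + (5*L(5, -2))*y) = 41*(467/79 + (5*(-12 + 4*5))*6) = 41*(467/79 + (5*(-12 + 20))*6) = 41*(467/79 + (5*8)*6) = 41*(467/79 + 40*6) = 41*(467/79 + 240) = 41*(19427/79) = 796507/79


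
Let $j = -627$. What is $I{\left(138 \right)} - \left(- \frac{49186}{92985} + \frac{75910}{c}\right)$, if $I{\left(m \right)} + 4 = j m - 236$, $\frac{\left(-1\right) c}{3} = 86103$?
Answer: $- \frac{694666949427922}{8006287455} \approx -86765.0$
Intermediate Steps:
$c = -258309$ ($c = \left(-3\right) 86103 = -258309$)
$I{\left(m \right)} = -240 - 627 m$ ($I{\left(m \right)} = -4 - \left(236 + 627 m\right) = -240 - 627 m$)
$I{\left(138 \right)} - \left(- \frac{49186}{92985} + \frac{75910}{c}\right) = \left(-240 - 86526\right) - \left(- \frac{75910}{258309} - \frac{49186}{92985}\right) = \left(-240 - 86526\right) - - \frac{6587892608}{8006287455} = -86766 + \left(\frac{49186}{92985} + \frac{75910}{258309}\right) = -86766 + \frac{6587892608}{8006287455} = - \frac{694666949427922}{8006287455}$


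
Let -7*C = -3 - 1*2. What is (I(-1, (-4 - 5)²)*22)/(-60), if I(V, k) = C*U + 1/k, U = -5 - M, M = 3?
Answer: 35563/17010 ≈ 2.0907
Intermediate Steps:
U = -8 (U = -5 - 1*3 = -5 - 3 = -8)
C = 5/7 (C = -(-3 - 1*2)/7 = -(-3 - 2)/7 = -⅐*(-5) = 5/7 ≈ 0.71429)
I(V, k) = -40/7 + 1/k (I(V, k) = (5/7)*(-8) + 1/k = -40/7 + 1/k)
(I(-1, (-4 - 5)²)*22)/(-60) = ((-40/7 + 1/((-4 - 5)²))*22)/(-60) = ((-40/7 + 1/((-9)²))*22)*(-1/60) = ((-40/7 + 1/81)*22)*(-1/60) = -3233/567*22*(-1/60) = -71126/567*(-1/60) = 35563/17010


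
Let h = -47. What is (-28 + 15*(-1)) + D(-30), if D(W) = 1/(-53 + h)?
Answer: -4301/100 ≈ -43.010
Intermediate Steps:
D(W) = -1/100 (D(W) = 1/(-53 - 47) = 1/(-100) = -1/100)
(-28 + 15*(-1)) + D(-30) = (-28 + 15*(-1)) - 1/100 = (-28 - 15) - 1/100 = -43 - 1/100 = -4301/100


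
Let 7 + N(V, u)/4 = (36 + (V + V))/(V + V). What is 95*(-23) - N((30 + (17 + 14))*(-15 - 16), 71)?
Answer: -4086379/1891 ≈ -2161.0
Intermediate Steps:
N(V, u) = -28 + 2*(36 + 2*V)/V (N(V, u) = -28 + 4*((36 + (V + V))/(V + V)) = -28 + 4*((36 + 2*V)/((2*V))) = -28 + 4*((36 + 2*V)*(1/(2*V))) = -28 + 4*((36 + 2*V)/(2*V)) = -28 + 2*(36 + 2*V)/V)
95*(-23) - N((30 + (17 + 14))*(-15 - 16), 71) = 95*(-23) - (-24 + 72/(((30 + (17 + 14))*(-15 - 16)))) = -2185 - (-24 + 72/(((30 + 31)*(-31)))) = -2185 - (-24 + 72/((61*(-31)))) = -2185 - (-24 + 72/(-1891)) = -2185 - (-24 + 72*(-1/1891)) = -2185 - (-24 - 72/1891) = -2185 - 1*(-45456/1891) = -2185 + 45456/1891 = -4086379/1891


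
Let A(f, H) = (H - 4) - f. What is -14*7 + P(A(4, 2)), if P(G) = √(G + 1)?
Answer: -98 + I*√5 ≈ -98.0 + 2.2361*I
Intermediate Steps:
A(f, H) = -4 + H - f (A(f, H) = (-4 + H) - f = -4 + H - f)
P(G) = √(1 + G)
-14*7 + P(A(4, 2)) = -14*7 + √(1 + (-4 + 2 - 1*4)) = -98 + √(1 + (-4 + 2 - 4)) = -98 + √(1 - 6) = -98 + √(-5) = -98 + I*√5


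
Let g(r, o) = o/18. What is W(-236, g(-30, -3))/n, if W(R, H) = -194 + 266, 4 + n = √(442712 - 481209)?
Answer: -288/38513 - 72*I*√38497/38513 ≈ -0.007478 - 0.36681*I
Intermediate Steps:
n = -4 + I*√38497 (n = -4 + √(442712 - 481209) = -4 + √(-38497) = -4 + I*√38497 ≈ -4.0 + 196.21*I)
g(r, o) = o/18 (g(r, o) = o*(1/18) = o/18)
W(R, H) = 72
W(-236, g(-30, -3))/n = 72/(-4 + I*√38497)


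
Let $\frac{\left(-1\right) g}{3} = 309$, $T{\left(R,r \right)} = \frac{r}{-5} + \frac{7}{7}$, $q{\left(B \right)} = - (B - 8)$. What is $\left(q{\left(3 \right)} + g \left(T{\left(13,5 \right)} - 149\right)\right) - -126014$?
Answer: $264142$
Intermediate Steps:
$q{\left(B \right)} = 8 - B$ ($q{\left(B \right)} = - (-8 + B) = 8 - B$)
$T{\left(R,r \right)} = 1 - \frac{r}{5}$ ($T{\left(R,r \right)} = r \left(- \frac{1}{5}\right) + 7 \cdot \frac{1}{7} = - \frac{r}{5} + 1 = 1 - \frac{r}{5}$)
$g = -927$ ($g = \left(-3\right) 309 = -927$)
$\left(q{\left(3 \right)} + g \left(T{\left(13,5 \right)} - 149\right)\right) - -126014 = \left(\left(8 - 3\right) - 927 \left(\left(1 - 1\right) - 149\right)\right) - -126014 = \left(\left(8 - 3\right) - 927 \left(\left(1 - 1\right) - 149\right)\right) + 126014 = \left(5 - 927 \left(0 - 149\right)\right) + 126014 = \left(5 - -138123\right) + 126014 = \left(5 + 138123\right) + 126014 = 138128 + 126014 = 264142$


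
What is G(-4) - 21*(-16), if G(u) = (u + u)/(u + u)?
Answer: 337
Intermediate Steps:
G(u) = 1 (G(u) = (2*u)/((2*u)) = (2*u)*(1/(2*u)) = 1)
G(-4) - 21*(-16) = 1 - 21*(-16) = 1 + 336 = 337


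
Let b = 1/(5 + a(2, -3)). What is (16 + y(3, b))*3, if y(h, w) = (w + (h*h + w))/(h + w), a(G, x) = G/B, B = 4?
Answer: 1989/35 ≈ 56.829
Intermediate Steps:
a(G, x) = G/4
b = 2/11 (b = 1/(5 + (¼)*2) = 1/(5 + ½) = 1/(11/2) = 2/11 ≈ 0.18182)
y(h, w) = (h² + 2*w)/(h + w) (y(h, w) = (w + (h² + w))/(h + w) = (w + (w + h²))/(h + w) = (h² + 2*w)/(h + w))
(16 + y(3, b))*3 = (16 + (3² + 2*(2/11))/(3 + 2/11))*3 = (16 + (9 + 4/11)/(35/11))*3 = (16 + (11/35)*(103/11))*3 = (16 + 103/35)*3 = (663/35)*3 = 1989/35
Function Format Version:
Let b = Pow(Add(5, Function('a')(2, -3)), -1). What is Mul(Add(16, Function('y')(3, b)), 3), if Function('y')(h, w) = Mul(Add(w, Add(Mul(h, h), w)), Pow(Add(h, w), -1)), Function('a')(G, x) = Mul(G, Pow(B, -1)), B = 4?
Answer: Rational(1989, 35) ≈ 56.829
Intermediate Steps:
Function('a')(G, x) = Mul(Rational(1, 4), G) (Function('a')(G, x) = Mul(G, Pow(4, -1)) = Mul(G, Rational(1, 4)) = Mul(Rational(1, 4), G))
b = Rational(2, 11) (b = Pow(Add(5, Mul(Rational(1, 4), 2)), -1) = Pow(Add(5, Rational(1, 2)), -1) = Pow(Rational(11, 2), -1) = Rational(2, 11) ≈ 0.18182)
Function('y')(h, w) = Mul(Pow(Add(h, w), -1), Add(Pow(h, 2), Mul(2, w))) (Function('y')(h, w) = Mul(Add(w, Add(Pow(h, 2), w)), Pow(Add(h, w), -1)) = Mul(Add(w, Add(w, Pow(h, 2))), Pow(Add(h, w), -1)) = Mul(Add(Pow(h, 2), Mul(2, w)), Pow(Add(h, w), -1)) = Mul(Pow(Add(h, w), -1), Add(Pow(h, 2), Mul(2, w))))
Mul(Add(16, Function('y')(3, b)), 3) = Mul(Add(16, Mul(Pow(Add(3, Rational(2, 11)), -1), Add(Pow(3, 2), Mul(2, Rational(2, 11))))), 3) = Mul(Add(16, Mul(Pow(Rational(35, 11), -1), Add(9, Rational(4, 11)))), 3) = Mul(Add(16, Mul(Rational(11, 35), Rational(103, 11))), 3) = Mul(Add(16, Rational(103, 35)), 3) = Mul(Rational(663, 35), 3) = Rational(1989, 35)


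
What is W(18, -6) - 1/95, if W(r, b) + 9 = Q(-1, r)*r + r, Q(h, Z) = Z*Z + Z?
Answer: 585674/95 ≈ 6165.0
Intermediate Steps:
Q(h, Z) = Z + Z² (Q(h, Z) = Z² + Z = Z + Z²)
W(r, b) = -9 + r + r²*(1 + r) (W(r, b) = -9 + ((r*(1 + r))*r + r) = -9 + (r²*(1 + r) + r) = -9 + (r + r²*(1 + r)) = -9 + r + r²*(1 + r))
W(18, -6) - 1/95 = (-9 + 18 + 18²*(1 + 18)) - 1/95 = (-9 + 18 + 324*19) - 1*1/95 = (-9 + 18 + 6156) - 1/95 = 6165 - 1/95 = 585674/95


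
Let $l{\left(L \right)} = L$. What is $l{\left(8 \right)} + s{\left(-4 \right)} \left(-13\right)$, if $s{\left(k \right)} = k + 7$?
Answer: $-31$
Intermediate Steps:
$s{\left(k \right)} = 7 + k$
$l{\left(8 \right)} + s{\left(-4 \right)} \left(-13\right) = 8 + \left(7 - 4\right) \left(-13\right) = 8 + 3 \left(-13\right) = 8 - 39 = -31$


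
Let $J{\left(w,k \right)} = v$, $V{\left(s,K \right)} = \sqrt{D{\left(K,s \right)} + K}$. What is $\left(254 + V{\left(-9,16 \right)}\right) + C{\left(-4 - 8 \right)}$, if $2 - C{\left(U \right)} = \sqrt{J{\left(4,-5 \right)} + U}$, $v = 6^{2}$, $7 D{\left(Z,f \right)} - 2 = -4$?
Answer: $256 - 2 \sqrt{6} + \frac{\sqrt{770}}{7} \approx 255.07$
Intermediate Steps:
$D{\left(Z,f \right)} = - \frac{2}{7}$ ($D{\left(Z,f \right)} = \frac{2}{7} + \frac{1}{7} \left(-4\right) = \frac{2}{7} - \frac{4}{7} = - \frac{2}{7}$)
$v = 36$
$V{\left(s,K \right)} = \sqrt{- \frac{2}{7} + K}$
$J{\left(w,k \right)} = 36$
$C{\left(U \right)} = 2 - \sqrt{36 + U}$
$\left(254 + V{\left(-9,16 \right)}\right) + C{\left(-4 - 8 \right)} = \left(254 + \frac{\sqrt{-14 + 49 \cdot 16}}{7}\right) + \left(2 - \sqrt{36 - 12}\right) = \left(254 + \frac{\sqrt{-14 + 784}}{7}\right) + \left(2 - \sqrt{36 - 12}\right) = \left(254 + \frac{\sqrt{770}}{7}\right) + \left(2 - \sqrt{24}\right) = \left(254 + \frac{\sqrt{770}}{7}\right) + \left(2 - 2 \sqrt{6}\right) = 256 - 2 \sqrt{6} + \frac{\sqrt{770}}{7}$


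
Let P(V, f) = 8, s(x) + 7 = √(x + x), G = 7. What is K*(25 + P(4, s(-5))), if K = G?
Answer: 231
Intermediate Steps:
s(x) = -7 + √2*√x (s(x) = -7 + √(x + x) = -7 + √(2*x) = -7 + √2*√x)
K = 7
K*(25 + P(4, s(-5))) = 7*(25 + 8) = 7*33 = 231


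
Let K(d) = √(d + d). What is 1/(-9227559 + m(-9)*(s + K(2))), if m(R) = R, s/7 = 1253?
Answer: -1/9306516 ≈ -1.0745e-7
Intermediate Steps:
K(d) = √2*√d (K(d) = √(2*d) = √2*√d)
s = 8771 (s = 7*1253 = 8771)
1/(-9227559 + m(-9)*(s + K(2))) = 1/(-9227559 - 9*(8771 + √2*√2)) = 1/(-9227559 - 9*(8771 + 2)) = 1/(-9227559 - 9*8773) = 1/(-9227559 - 78957) = 1/(-9306516) = -1/9306516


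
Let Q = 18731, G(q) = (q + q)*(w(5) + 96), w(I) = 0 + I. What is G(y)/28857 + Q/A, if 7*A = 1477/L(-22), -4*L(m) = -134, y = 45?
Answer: 12072902423/4059218 ≈ 2974.2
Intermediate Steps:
w(I) = I
L(m) = 67/2 (L(m) = -¼*(-134) = 67/2)
G(q) = 202*q (G(q) = (q + q)*(5 + 96) = (2*q)*101 = 202*q)
A = 422/67 (A = (1477/(67/2))/7 = (1477*(2/67))/7 = (⅐)*(2954/67) = 422/67 ≈ 6.2985)
G(y)/28857 + Q/A = (202*45)/28857 + 18731/(422/67) = 9090*(1/28857) + 18731*(67/422) = 3030/9619 + 1254977/422 = 12072902423/4059218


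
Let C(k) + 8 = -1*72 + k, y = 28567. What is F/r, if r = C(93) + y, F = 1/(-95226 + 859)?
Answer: -1/2697008860 ≈ -3.7078e-10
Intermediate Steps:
F = -1/94367 (F = 1/(-94367) = -1/94367 ≈ -1.0597e-5)
C(k) = -80 + k (C(k) = -8 + (-1*72 + k) = -8 + (-72 + k) = -80 + k)
r = 28580 (r = (-80 + 93) + 28567 = 13 + 28567 = 28580)
F/r = -1/94367/28580 = -1/94367*1/28580 = -1/2697008860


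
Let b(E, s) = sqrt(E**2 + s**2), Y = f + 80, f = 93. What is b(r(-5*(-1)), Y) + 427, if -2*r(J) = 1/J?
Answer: 427 + sqrt(2992901)/10 ≈ 600.00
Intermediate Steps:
Y = 173 (Y = 93 + 80 = 173)
r(J) = -1/(2*J)
b(r(-5*(-1)), Y) + 427 = sqrt((-1/(2*((-5*(-1)))))**2 + 173**2) + 427 = sqrt((-1/2/5)**2 + 29929) + 427 = sqrt((-1/2*1/5)**2 + 29929) + 427 = sqrt((-1/10)**2 + 29929) + 427 = sqrt(1/100 + 29929) + 427 = sqrt(2992901/100) + 427 = sqrt(2992901)/10 + 427 = 427 + sqrt(2992901)/10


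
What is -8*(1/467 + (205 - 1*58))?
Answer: -549200/467 ≈ -1176.0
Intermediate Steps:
-8*(1/467 + (205 - 1*58)) = -8*(1/467 + (205 - 58)) = -8*(1/467 + 147) = -8*68650/467 = -549200/467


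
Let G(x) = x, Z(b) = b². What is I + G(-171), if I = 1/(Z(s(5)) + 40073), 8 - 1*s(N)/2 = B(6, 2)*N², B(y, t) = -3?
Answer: -11564558/67629 ≈ -171.00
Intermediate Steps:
s(N) = 16 + 6*N² (s(N) = 16 - (-6)*N² = 16 + 6*N²)
I = 1/67629 (I = 1/((16 + 6*5²)² + 40073) = 1/((16 + 6*25)² + 40073) = 1/((16 + 150)² + 40073) = 1/(166² + 40073) = 1/(27556 + 40073) = 1/67629 ≈ 1.4787e-5)
I + G(-171) = 1/67629 - 171 = -11564558/67629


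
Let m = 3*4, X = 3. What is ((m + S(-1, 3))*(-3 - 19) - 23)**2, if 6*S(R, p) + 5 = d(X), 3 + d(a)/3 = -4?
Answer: 330625/9 ≈ 36736.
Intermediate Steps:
d(a) = -21 (d(a) = -9 + 3*(-4) = -9 - 12 = -21)
m = 12
S(R, p) = -13/3 (S(R, p) = -5/6 + (1/6)*(-21) = -5/6 - 7/2 = -13/3)
((m + S(-1, 3))*(-3 - 19) - 23)**2 = ((12 - 13/3)*(-3 - 19) - 23)**2 = ((23/3)*(-22) - 23)**2 = (-506/3 - 23)**2 = (-575/3)**2 = 330625/9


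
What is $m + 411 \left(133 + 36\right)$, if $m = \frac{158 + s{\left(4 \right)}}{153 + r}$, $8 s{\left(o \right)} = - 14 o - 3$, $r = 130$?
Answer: $\frac{157256381}{2264} \approx 69460.0$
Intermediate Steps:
$s{\left(o \right)} = - \frac{3}{8} - \frac{7 o}{4}$ ($s{\left(o \right)} = \frac{- 14 o - 3}{8} = \frac{-3 - 14 o}{8} = - \frac{3}{8} - \frac{7 o}{4}$)
$m = \frac{1205}{2264}$ ($m = \frac{158 - \frac{59}{8}}{153 + 130} = \frac{158 - \frac{59}{8}}{283} = \left(158 - \frac{59}{8}\right) \frac{1}{283} = \frac{1205}{8} \cdot \frac{1}{283} = \frac{1205}{2264} \approx 0.53224$)
$m + 411 \left(133 + 36\right) = \frac{1205}{2264} + 411 \left(133 + 36\right) = \frac{1205}{2264} + 411 \cdot 169 = \frac{1205}{2264} + 69459 = \frac{157256381}{2264}$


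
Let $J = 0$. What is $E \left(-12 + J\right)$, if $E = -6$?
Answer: $72$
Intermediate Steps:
$E \left(-12 + J\right) = - 6 \left(-12 + 0\right) = \left(-6\right) \left(-12\right) = 72$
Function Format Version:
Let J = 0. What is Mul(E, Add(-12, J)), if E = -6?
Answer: 72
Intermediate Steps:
Mul(E, Add(-12, J)) = Mul(-6, Add(-12, 0)) = Mul(-6, -12) = 72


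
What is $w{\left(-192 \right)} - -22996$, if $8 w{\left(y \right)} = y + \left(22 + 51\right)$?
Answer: $\frac{183849}{8} \approx 22981.0$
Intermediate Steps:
$w{\left(y \right)} = \frac{73}{8} + \frac{y}{8}$ ($w{\left(y \right)} = \frac{y + \left(22 + 51\right)}{8} = \frac{y + 73}{8} = \frac{73 + y}{8} = \frac{73}{8} + \frac{y}{8}$)
$w{\left(-192 \right)} - -22996 = \left(\frac{73}{8} + \frac{1}{8} \left(-192\right)\right) - -22996 = \left(\frac{73}{8} - 24\right) + 22996 = - \frac{119}{8} + 22996 = \frac{183849}{8}$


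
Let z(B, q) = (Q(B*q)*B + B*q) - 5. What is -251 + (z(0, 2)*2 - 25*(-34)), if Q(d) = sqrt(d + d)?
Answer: 589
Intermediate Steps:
Q(d) = sqrt(2)*sqrt(d) (Q(d) = sqrt(2*d) = sqrt(2)*sqrt(d))
z(B, q) = -5 + B*q + B*sqrt(2)*sqrt(B*q) (z(B, q) = ((sqrt(2)*sqrt(B*q))*B + B*q) - 5 = (B*sqrt(2)*sqrt(B*q) + B*q) - 5 = (B*q + B*sqrt(2)*sqrt(B*q)) - 5 = -5 + B*q + B*sqrt(2)*sqrt(B*q))
-251 + (z(0, 2)*2 - 25*(-34)) = -251 + ((-5 + 0*2 + 0*sqrt(2)*sqrt(0*2))*2 - 25*(-34)) = -251 + ((-5 + 0 + 0*sqrt(2)*sqrt(0))*2 + 850) = -251 + ((-5 + 0 + 0*sqrt(2)*0)*2 + 850) = -251 + ((-5 + 0 + 0)*2 + 850) = -251 + (-5*2 + 850) = -251 + (-10 + 850) = -251 + 840 = 589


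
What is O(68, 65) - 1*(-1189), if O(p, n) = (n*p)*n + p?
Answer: 288557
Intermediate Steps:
O(p, n) = p + p*n**2 (O(p, n) = p*n**2 + p = p + p*n**2)
O(68, 65) - 1*(-1189) = 68*(1 + 65**2) - 1*(-1189) = 68*(1 + 4225) + 1189 = 68*4226 + 1189 = 287368 + 1189 = 288557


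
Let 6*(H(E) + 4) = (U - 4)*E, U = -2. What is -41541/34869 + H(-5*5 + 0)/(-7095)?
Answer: -32829516/27488395 ≈ -1.1943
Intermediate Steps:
H(E) = -4 - E (H(E) = -4 + ((-2 - 4)*E)/6 = -4 + (-6*E)/6 = -4 - E)
-41541/34869 + H(-5*5 + 0)/(-7095) = -41541/34869 + (-4 - (-5*5 + 0))/(-7095) = -41541*1/34869 + (-4 - (-25 + 0))*(-1/7095) = -13847/11623 + (-4 - 1*(-25))*(-1/7095) = -13847/11623 + (-4 + 25)*(-1/7095) = -13847/11623 + 21*(-1/7095) = -13847/11623 - 7/2365 = -32829516/27488395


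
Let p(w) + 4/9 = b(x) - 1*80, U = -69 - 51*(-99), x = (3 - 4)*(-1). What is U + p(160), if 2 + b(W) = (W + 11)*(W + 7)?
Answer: 44942/9 ≈ 4993.6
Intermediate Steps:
x = 1 (x = -1*(-1) = 1)
b(W) = -2 + (7 + W)*(11 + W) (b(W) = -2 + (W + 11)*(W + 7) = -2 + (11 + W)*(7 + W) = -2 + (7 + W)*(11 + W))
U = 4980 (U = -69 + 5049 = 4980)
p(w) = 122/9 (p(w) = -4/9 + ((75 + 1² + 18*1) - 1*80) = -4/9 + ((75 + 1 + 18) - 80) = -4/9 + (94 - 80) = -4/9 + 14 = 122/9)
U + p(160) = 4980 + 122/9 = 44942/9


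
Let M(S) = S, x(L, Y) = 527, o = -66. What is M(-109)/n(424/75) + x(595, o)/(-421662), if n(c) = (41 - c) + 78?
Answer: -111340867/115630602 ≈ -0.96290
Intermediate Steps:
n(c) = 119 - c
M(-109)/n(424/75) + x(595, o)/(-421662) = -109/(119 - 424/75) + 527/(-421662) = -109/(119 - 424/75) + 527*(-1/421662) = -109/(119 - 1*424/75) - 17/13602 = -109/(119 - 424/75) - 17/13602 = -109/8501/75 - 17/13602 = -109*75/8501 - 17/13602 = -8175/8501 - 17/13602 = -111340867/115630602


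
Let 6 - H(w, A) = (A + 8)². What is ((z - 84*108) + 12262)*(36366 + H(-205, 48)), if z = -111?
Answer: 102333644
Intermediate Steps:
H(w, A) = 6 - (8 + A)² (H(w, A) = 6 - (A + 8)² = 6 - (8 + A)²)
((z - 84*108) + 12262)*(36366 + H(-205, 48)) = ((-111 - 84*108) + 12262)*(36366 + (6 - (8 + 48)²)) = ((-111 - 9072) + 12262)*(36366 + (6 - 1*56²)) = (-9183 + 12262)*(36366 + (6 - 1*3136)) = 3079*(36366 + (6 - 3136)) = 3079*(36366 - 3130) = 3079*33236 = 102333644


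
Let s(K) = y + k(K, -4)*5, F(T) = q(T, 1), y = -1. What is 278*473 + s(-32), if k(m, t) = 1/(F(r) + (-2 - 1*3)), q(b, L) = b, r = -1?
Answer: 788953/6 ≈ 1.3149e+5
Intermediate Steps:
F(T) = T
k(m, t) = -⅙ (k(m, t) = 1/(-1 + (-2 - 1*3)) = 1/(-1 + (-2 - 3)) = 1/(-1 - 5) = 1/(-6) = -⅙)
s(K) = -11/6 (s(K) = -1 - ⅙*5 = -1 - ⅚ = -11/6)
278*473 + s(-32) = 278*473 - 11/6 = 131494 - 11/6 = 788953/6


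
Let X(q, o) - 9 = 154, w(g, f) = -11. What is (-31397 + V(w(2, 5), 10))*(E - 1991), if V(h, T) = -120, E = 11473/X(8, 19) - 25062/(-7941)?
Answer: 26074269955006/431461 ≈ 6.0433e+7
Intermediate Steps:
X(q, o) = 163 (X(q, o) = 9 + 154 = 163)
E = 31730733/431461 (E = 11473/163 - 25062/(-7941) = 11473*(1/163) - 25062*(-1/7941) = 11473/163 + 8354/2647 = 31730733/431461 ≈ 73.542)
(-31397 + V(w(2, 5), 10))*(E - 1991) = (-31397 - 120)*(31730733/431461 - 1991) = -31517*(-827308118/431461) = 26074269955006/431461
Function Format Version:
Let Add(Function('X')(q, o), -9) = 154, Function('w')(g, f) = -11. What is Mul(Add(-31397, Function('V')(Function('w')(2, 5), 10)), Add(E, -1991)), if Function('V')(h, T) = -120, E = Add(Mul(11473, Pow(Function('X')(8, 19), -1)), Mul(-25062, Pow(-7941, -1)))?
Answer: Rational(26074269955006, 431461) ≈ 6.0433e+7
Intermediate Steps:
Function('X')(q, o) = 163 (Function('X')(q, o) = Add(9, 154) = 163)
E = Rational(31730733, 431461) (E = Add(Mul(11473, Pow(163, -1)), Mul(-25062, Pow(-7941, -1))) = Add(Mul(11473, Rational(1, 163)), Mul(-25062, Rational(-1, 7941))) = Add(Rational(11473, 163), Rational(8354, 2647)) = Rational(31730733, 431461) ≈ 73.542)
Mul(Add(-31397, Function('V')(Function('w')(2, 5), 10)), Add(E, -1991)) = Mul(Add(-31397, -120), Add(Rational(31730733, 431461), -1991)) = Mul(-31517, Rational(-827308118, 431461)) = Rational(26074269955006, 431461)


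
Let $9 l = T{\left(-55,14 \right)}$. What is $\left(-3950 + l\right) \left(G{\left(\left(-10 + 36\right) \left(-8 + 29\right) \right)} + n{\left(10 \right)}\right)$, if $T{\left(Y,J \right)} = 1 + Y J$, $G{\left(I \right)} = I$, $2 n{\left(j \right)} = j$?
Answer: $- \frac{20011769}{9} \approx -2.2235 \cdot 10^{6}$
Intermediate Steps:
$n{\left(j \right)} = \frac{j}{2}$
$T{\left(Y,J \right)} = 1 + J Y$
$l = - \frac{769}{9}$ ($l = \frac{1 + 14 \left(-55\right)}{9} = \frac{1 - 770}{9} = \frac{1}{9} \left(-769\right) = - \frac{769}{9} \approx -85.444$)
$\left(-3950 + l\right) \left(G{\left(\left(-10 + 36\right) \left(-8 + 29\right) \right)} + n{\left(10 \right)}\right) = \left(-3950 - \frac{769}{9}\right) \left(\left(-10 + 36\right) \left(-8 + 29\right) + \frac{1}{2} \cdot 10\right) = - \frac{36319 \left(26 \cdot 21 + 5\right)}{9} = - \frac{36319 \left(546 + 5\right)}{9} = \left(- \frac{36319}{9}\right) 551 = - \frac{20011769}{9}$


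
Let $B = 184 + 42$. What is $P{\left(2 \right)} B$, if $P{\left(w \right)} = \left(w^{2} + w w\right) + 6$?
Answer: $3164$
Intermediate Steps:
$B = 226$
$P{\left(w \right)} = 6 + 2 w^{2}$ ($P{\left(w \right)} = \left(w^{2} + w^{2}\right) + 6 = 2 w^{2} + 6 = 6 + 2 w^{2}$)
$P{\left(2 \right)} B = \left(6 + 2 \cdot 2^{2}\right) 226 = \left(6 + 2 \cdot 4\right) 226 = \left(6 + 8\right) 226 = 14 \cdot 226 = 3164$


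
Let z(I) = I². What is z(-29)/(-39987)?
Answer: -841/39987 ≈ -0.021032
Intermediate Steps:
z(-29)/(-39987) = (-29)²/(-39987) = 841*(-1/39987) = -841/39987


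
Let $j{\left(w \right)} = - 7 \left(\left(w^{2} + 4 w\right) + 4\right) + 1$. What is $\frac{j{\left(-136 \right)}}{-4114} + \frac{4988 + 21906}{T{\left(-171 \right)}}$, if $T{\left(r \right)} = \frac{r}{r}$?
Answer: $\frac{110767607}{4114} \approx 26925.0$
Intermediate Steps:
$T{\left(r \right)} = 1$
$j{\left(w \right)} = -27 - 28 w - 7 w^{2}$ ($j{\left(w \right)} = - 7 \left(4 + w^{2} + 4 w\right) + 1 = \left(-28 - 28 w - 7 w^{2}\right) + 1 = -27 - 28 w - 7 w^{2}$)
$\frac{j{\left(-136 \right)}}{-4114} + \frac{4988 + 21906}{T{\left(-171 \right)}} = \frac{-27 - -3808 - 7 \left(-136\right)^{2}}{-4114} + \frac{4988 + 21906}{1} = \left(-27 + 3808 - 129472\right) \left(- \frac{1}{4114}\right) + 26894 \cdot 1 = \left(-27 + 3808 - 129472\right) \left(- \frac{1}{4114}\right) + 26894 = \left(-125691\right) \left(- \frac{1}{4114}\right) + 26894 = \frac{125691}{4114} + 26894 = \frac{110767607}{4114}$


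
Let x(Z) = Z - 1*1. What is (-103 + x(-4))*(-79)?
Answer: 8532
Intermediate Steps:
x(Z) = -1 + Z (x(Z) = Z - 1 = -1 + Z)
(-103 + x(-4))*(-79) = (-103 + (-1 - 4))*(-79) = (-103 - 5)*(-79) = -108*(-79) = 8532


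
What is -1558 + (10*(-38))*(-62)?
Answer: 22002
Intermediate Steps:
-1558 + (10*(-38))*(-62) = -1558 - 380*(-62) = -1558 + 23560 = 22002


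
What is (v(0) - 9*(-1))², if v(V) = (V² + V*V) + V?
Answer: 81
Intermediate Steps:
v(V) = V + 2*V² (v(V) = (V² + V²) + V = 2*V² + V = V + 2*V²)
(v(0) - 9*(-1))² = (0*(1 + 2*0) - 9*(-1))² = (0*(1 + 0) + 9)² = (0*1 + 9)² = (0 + 9)² = 9² = 81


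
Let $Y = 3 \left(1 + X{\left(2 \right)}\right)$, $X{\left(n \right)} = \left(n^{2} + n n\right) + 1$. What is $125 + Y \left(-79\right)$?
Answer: $-2245$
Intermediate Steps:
$X{\left(n \right)} = 1 + 2 n^{2}$ ($X{\left(n \right)} = \left(n^{2} + n^{2}\right) + 1 = 2 n^{2} + 1 = 1 + 2 n^{2}$)
$Y = 30$ ($Y = 3 \left(1 + \left(1 + 2 \cdot 2^{2}\right)\right) = 3 \left(1 + \left(1 + 2 \cdot 4\right)\right) = 3 \left(1 + \left(1 + 8\right)\right) = 3 \left(1 + 9\right) = 3 \cdot 10 = 30$)
$125 + Y \left(-79\right) = 125 + 30 \left(-79\right) = 125 - 2370 = -2245$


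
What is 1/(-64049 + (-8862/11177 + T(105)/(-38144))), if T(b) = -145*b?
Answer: -426335488/27306529533215 ≈ -1.5613e-5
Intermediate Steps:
1/(-64049 + (-8862/11177 + T(105)/(-38144))) = 1/(-64049 + (-8862/11177 - 145*105/(-38144))) = 1/(-64049 + (-8862*1/11177 - 15225*(-1/38144))) = 1/(-64049 + (-8862/11177 + 15225/38144)) = 1/(-64049 - 167862303/426335488) = 1/(-27306529533215/426335488) = -426335488/27306529533215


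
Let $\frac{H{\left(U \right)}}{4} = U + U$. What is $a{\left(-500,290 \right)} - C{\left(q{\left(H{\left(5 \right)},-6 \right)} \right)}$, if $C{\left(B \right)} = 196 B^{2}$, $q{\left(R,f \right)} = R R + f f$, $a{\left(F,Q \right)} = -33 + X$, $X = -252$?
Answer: $-524593501$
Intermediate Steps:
$H{\left(U \right)} = 8 U$ ($H{\left(U \right)} = 4 \left(U + U\right) = 4 \cdot 2 U = 8 U$)
$a{\left(F,Q \right)} = -285$ ($a{\left(F,Q \right)} = -33 - 252 = -285$)
$q{\left(R,f \right)} = R^{2} + f^{2}$
$a{\left(-500,290 \right)} - C{\left(q{\left(H{\left(5 \right)},-6 \right)} \right)} = -285 - 196 \left(\left(8 \cdot 5\right)^{2} + \left(-6\right)^{2}\right)^{2} = -285 - 196 \left(40^{2} + 36\right)^{2} = -285 - 196 \left(1600 + 36\right)^{2} = -285 - 196 \cdot 1636^{2} = -285 - 196 \cdot 2676496 = -285 - 524593216 = -524593501$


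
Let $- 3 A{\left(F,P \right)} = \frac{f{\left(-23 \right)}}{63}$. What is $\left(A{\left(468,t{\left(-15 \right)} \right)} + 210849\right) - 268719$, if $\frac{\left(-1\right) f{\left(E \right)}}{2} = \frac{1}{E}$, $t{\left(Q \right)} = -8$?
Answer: $- \frac{251560892}{4347} \approx -57870.0$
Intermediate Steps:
$f{\left(E \right)} = - \frac{2}{E}$
$A{\left(F,P \right)} = - \frac{2}{4347}$ ($A{\left(F,P \right)} = - \frac{- \frac{2}{-23} \cdot \frac{1}{63}}{3} = - \frac{\left(-2\right) \left(- \frac{1}{23}\right) \frac{1}{63}}{3} = - \frac{\frac{2}{23} \cdot \frac{1}{63}}{3} = \left(- \frac{1}{3}\right) \frac{2}{1449} = - \frac{2}{4347}$)
$\left(A{\left(468,t{\left(-15 \right)} \right)} + 210849\right) - 268719 = \left(- \frac{2}{4347} + 210849\right) - 268719 = \frac{916560601}{4347} - 268719 = - \frac{251560892}{4347}$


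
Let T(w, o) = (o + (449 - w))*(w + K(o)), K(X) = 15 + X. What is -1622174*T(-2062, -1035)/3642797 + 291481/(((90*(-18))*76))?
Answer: 908540993341019803/448501166640 ≈ 2.0257e+6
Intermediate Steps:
T(w, o) = (15 + o + w)*(449 + o - w) (T(w, o) = (o + (449 - w))*(w + (15 + o)) = (449 + o - w)*(15 + o + w) = (15 + o + w)*(449 + o - w))
-1622174*T(-2062, -1035)/3642797 + 291481/(((90*(-18))*76)) = -1622174/(3642797/(6735 + (-1035)² - 1*(-2062)² + 434*(-2062) + 464*(-1035))) + 291481/(((90*(-18))*76)) = -1622174/(3642797/(6735 + 1071225 - 1*4251844 - 894908 - 480240)) + 291481/((-1620*76)) = -1622174/(3642797/(6735 + 1071225 - 4251844 - 894908 - 480240)) + 291481/(-123120) = -1622174/(3642797/(-4549032)) + 291481*(-1/123120) = -1622174/(3642797*(-1/4549032)) - 291481/123120 = -1622174/(-3642797/4549032) - 291481/123120 = -1622174*(-4549032/3642797) - 291481/123120 = 7379321435568/3642797 - 291481/123120 = 908540993341019803/448501166640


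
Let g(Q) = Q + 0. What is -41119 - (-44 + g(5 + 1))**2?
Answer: -42563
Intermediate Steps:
g(Q) = Q
-41119 - (-44 + g(5 + 1))**2 = -41119 - (-44 + (5 + 1))**2 = -41119 - (-44 + 6)**2 = -41119 - 1*(-38)**2 = -41119 - 1*1444 = -41119 - 1444 = -42563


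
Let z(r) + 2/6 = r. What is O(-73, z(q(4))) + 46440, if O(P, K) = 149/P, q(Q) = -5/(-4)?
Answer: 3389971/73 ≈ 46438.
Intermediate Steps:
q(Q) = 5/4 (q(Q) = -5*(-1/4) = 5/4)
z(r) = -1/3 + r
O(-73, z(q(4))) + 46440 = 149/(-73) + 46440 = 149*(-1/73) + 46440 = -149/73 + 46440 = 3389971/73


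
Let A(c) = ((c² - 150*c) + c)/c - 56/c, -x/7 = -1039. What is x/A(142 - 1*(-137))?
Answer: 2029167/36214 ≈ 56.033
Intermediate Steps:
x = 7273 (x = -7*(-1039) = 7273)
A(c) = -56/c + (c² - 149*c)/c (A(c) = (c² - 149*c)/c - 56/c = -56/c + (c² - 149*c)/c)
x/A(142 - 1*(-137)) = 7273/(-149 + (142 - 1*(-137)) - 56/(142 - 1*(-137))) = 7273/(-149 + (142 + 137) - 56/(142 + 137)) = 7273/(-149 + 279 - 56/279) = 7273/(36214/279) = 7273*(279/36214) = 2029167/36214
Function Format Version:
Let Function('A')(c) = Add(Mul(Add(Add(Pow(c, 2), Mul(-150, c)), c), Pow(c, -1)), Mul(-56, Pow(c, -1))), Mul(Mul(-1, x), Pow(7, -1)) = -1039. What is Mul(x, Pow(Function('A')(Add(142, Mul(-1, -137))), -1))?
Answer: Rational(2029167, 36214) ≈ 56.033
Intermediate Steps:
x = 7273 (x = Mul(-7, -1039) = 7273)
Function('A')(c) = Add(Mul(-56, Pow(c, -1)), Mul(Pow(c, -1), Add(Pow(c, 2), Mul(-149, c)))) (Function('A')(c) = Add(Mul(Add(Pow(c, 2), Mul(-149, c)), Pow(c, -1)), Mul(-56, Pow(c, -1))) = Add(Mul(Pow(c, -1), Add(Pow(c, 2), Mul(-149, c))), Mul(-56, Pow(c, -1))) = Add(Mul(-56, Pow(c, -1)), Mul(Pow(c, -1), Add(Pow(c, 2), Mul(-149, c)))))
Mul(x, Pow(Function('A')(Add(142, Mul(-1, -137))), -1)) = Mul(7273, Pow(Add(-149, Add(142, Mul(-1, -137)), Mul(-56, Pow(Add(142, Mul(-1, -137)), -1))), -1)) = Mul(7273, Pow(Add(-149, Add(142, 137), Mul(-56, Pow(Add(142, 137), -1))), -1)) = Mul(7273, Pow(Add(-149, 279, Mul(-56, Pow(279, -1))), -1)) = Mul(7273, Pow(Add(-149, 279, Mul(-56, Rational(1, 279))), -1)) = Mul(7273, Pow(Add(-149, 279, Rational(-56, 279)), -1)) = Mul(7273, Pow(Rational(36214, 279), -1)) = Mul(7273, Rational(279, 36214)) = Rational(2029167, 36214)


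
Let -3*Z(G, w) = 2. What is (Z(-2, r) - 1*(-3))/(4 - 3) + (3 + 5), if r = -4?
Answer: 31/3 ≈ 10.333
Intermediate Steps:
Z(G, w) = -⅔ (Z(G, w) = -⅓*2 = -⅔)
(Z(-2, r) - 1*(-3))/(4 - 3) + (3 + 5) = (-⅔ - 1*(-3))/(4 - 3) + (3 + 5) = (-⅔ + 3)/1 + 8 = (7/3)*1 + 8 = 7/3 + 8 = 31/3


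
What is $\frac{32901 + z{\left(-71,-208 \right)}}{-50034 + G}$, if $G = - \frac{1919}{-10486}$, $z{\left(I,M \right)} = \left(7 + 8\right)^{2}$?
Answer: $- \frac{347359236}{524654605} \approx -0.66207$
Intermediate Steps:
$z{\left(I,M \right)} = 225$ ($z{\left(I,M \right)} = 15^{2} = 225$)
$G = \frac{1919}{10486}$ ($G = \left(-1919\right) \left(- \frac{1}{10486}\right) = \frac{1919}{10486} \approx 0.18301$)
$\frac{32901 + z{\left(-71,-208 \right)}}{-50034 + G} = \frac{32901 + 225}{-50034 + \frac{1919}{10486}} = \frac{33126}{- \frac{524654605}{10486}} = 33126 \left(- \frac{10486}{524654605}\right) = - \frac{347359236}{524654605}$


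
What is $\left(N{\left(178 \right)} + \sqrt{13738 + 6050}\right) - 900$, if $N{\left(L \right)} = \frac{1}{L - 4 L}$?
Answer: $- \frac{480601}{534} + 2 \sqrt{4947} \approx -759.33$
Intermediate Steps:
$N{\left(L \right)} = - \frac{1}{3 L}$ ($N{\left(L \right)} = \frac{1}{\left(-3\right) L} = - \frac{1}{3 L}$)
$\left(N{\left(178 \right)} + \sqrt{13738 + 6050}\right) - 900 = \left(- \frac{1}{3 \cdot 178} + \sqrt{13738 + 6050}\right) - 900 = \left(\left(- \frac{1}{3}\right) \frac{1}{178} + \sqrt{19788}\right) - 900 = \left(- \frac{1}{534} + 2 \sqrt{4947}\right) - 900 = - \frac{480601}{534} + 2 \sqrt{4947}$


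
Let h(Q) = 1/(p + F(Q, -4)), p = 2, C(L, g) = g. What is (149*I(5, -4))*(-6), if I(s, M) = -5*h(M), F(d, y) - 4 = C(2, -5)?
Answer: 4470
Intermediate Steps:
F(d, y) = -1 (F(d, y) = 4 - 5 = -1)
h(Q) = 1 (h(Q) = 1/(2 - 1) = 1/1 = 1)
I(s, M) = -5 (I(s, M) = -5*1 = -5)
(149*I(5, -4))*(-6) = (149*(-5))*(-6) = -745*(-6) = 4470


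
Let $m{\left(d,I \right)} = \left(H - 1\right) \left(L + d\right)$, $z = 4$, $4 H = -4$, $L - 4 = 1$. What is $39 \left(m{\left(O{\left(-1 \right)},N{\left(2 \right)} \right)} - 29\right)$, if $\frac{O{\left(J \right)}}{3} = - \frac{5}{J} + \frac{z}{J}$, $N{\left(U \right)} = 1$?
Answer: $-1755$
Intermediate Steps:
$L = 5$ ($L = 4 + 1 = 5$)
$H = -1$ ($H = \frac{1}{4} \left(-4\right) = -1$)
$O{\left(J \right)} = - \frac{3}{J}$ ($O{\left(J \right)} = 3 \left(- \frac{5}{J} + \frac{4}{J}\right) = 3 \left(- \frac{1}{J}\right) = - \frac{3}{J}$)
$m{\left(d,I \right)} = -10 - 2 d$ ($m{\left(d,I \right)} = \left(-1 - 1\right) \left(5 + d\right) = - 2 \left(5 + d\right) = -10 - 2 d$)
$39 \left(m{\left(O{\left(-1 \right)},N{\left(2 \right)} \right)} - 29\right) = 39 \left(\left(-10 - 2 \left(- \frac{3}{-1}\right)\right) - 29\right) = 39 \left(\left(-10 - 2 \left(\left(-3\right) \left(-1\right)\right)\right) - 29\right) = 39 \left(\left(-10 - 6\right) - 29\right) = 39 \left(-16 - 29\right) = 39 \left(-45\right) = -1755$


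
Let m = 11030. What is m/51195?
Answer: 2206/10239 ≈ 0.21545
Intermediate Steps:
m/51195 = 11030/51195 = 11030*(1/51195) = 2206/10239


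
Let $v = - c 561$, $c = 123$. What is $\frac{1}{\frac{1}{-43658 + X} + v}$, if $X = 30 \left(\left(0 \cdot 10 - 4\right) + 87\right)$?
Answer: $- \frac{41168}{2840715505} \approx -1.4492 \cdot 10^{-5}$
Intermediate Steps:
$X = 2490$ ($X = 30 \left(\left(0 - 4\right) + 87\right) = 30 \left(-4 + 87\right) = 30 \cdot 83 = 2490$)
$v = -69003$ ($v = - 123 \cdot 561 = \left(-1\right) 69003 = -69003$)
$\frac{1}{\frac{1}{-43658 + X} + v} = \frac{1}{\frac{1}{-43658 + 2490} - 69003} = \frac{1}{\frac{1}{-41168} - 69003} = \frac{1}{- \frac{1}{41168} - 69003} = \frac{1}{- \frac{2840715505}{41168}} = - \frac{41168}{2840715505}$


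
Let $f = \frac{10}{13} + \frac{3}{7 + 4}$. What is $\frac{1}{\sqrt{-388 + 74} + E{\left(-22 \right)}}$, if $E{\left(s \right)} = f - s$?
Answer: $\frac{471185}{17278011} - \frac{20449 i \sqrt{314}}{17278011} \approx 0.027271 - 0.020972 i$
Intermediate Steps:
$f = \frac{149}{143}$ ($f = 10 \cdot \frac{1}{13} + \frac{3}{11} = \frac{10}{13} + 3 \cdot \frac{1}{11} = \frac{10}{13} + \frac{3}{11} = \frac{149}{143} \approx 1.042$)
$E{\left(s \right)} = \frac{149}{143} - s$
$\frac{1}{\sqrt{-388 + 74} + E{\left(-22 \right)}} = \frac{1}{\sqrt{-388 + 74} + \left(\frac{149}{143} - -22\right)} = \frac{1}{\sqrt{-314} + \left(\frac{149}{143} + 22\right)} = \frac{1}{i \sqrt{314} + \frac{3295}{143}} = \frac{1}{\frac{3295}{143} + i \sqrt{314}}$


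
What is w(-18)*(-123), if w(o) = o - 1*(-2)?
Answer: 1968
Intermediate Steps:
w(o) = 2 + o (w(o) = o + 2 = 2 + o)
w(-18)*(-123) = (2 - 18)*(-123) = -16*(-123) = 1968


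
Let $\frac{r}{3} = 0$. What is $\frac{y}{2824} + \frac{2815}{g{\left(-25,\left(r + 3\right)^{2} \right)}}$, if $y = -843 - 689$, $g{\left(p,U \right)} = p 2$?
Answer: $- \frac{100327}{1765} \approx -56.842$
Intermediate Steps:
$r = 0$ ($r = 3 \cdot 0 = 0$)
$g{\left(p,U \right)} = 2 p$
$y = -1532$
$\frac{y}{2824} + \frac{2815}{g{\left(-25,\left(r + 3\right)^{2} \right)}} = - \frac{1532}{2824} + \frac{2815}{2 \left(-25\right)} = \left(-1532\right) \frac{1}{2824} + \frac{2815}{-50} = - \frac{383}{706} + 2815 \left(- \frac{1}{50}\right) = - \frac{383}{706} - \frac{563}{10} = - \frac{100327}{1765}$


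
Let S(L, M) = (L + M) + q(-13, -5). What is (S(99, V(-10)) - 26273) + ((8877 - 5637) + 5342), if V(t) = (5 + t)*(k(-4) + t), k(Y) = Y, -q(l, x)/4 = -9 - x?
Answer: -17506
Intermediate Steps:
q(l, x) = 36 + 4*x (q(l, x) = -4*(-9 - x) = 36 + 4*x)
V(t) = (-4 + t)*(5 + t) (V(t) = (5 + t)*(-4 + t) = (-4 + t)*(5 + t))
S(L, M) = 16 + L + M (S(L, M) = (L + M) + (36 + 4*(-5)) = (L + M) + (36 - 20) = (L + M) + 16 = 16 + L + M)
(S(99, V(-10)) - 26273) + ((8877 - 5637) + 5342) = ((16 + 99 + (-20 - 10 + (-10)²)) - 26273) + ((8877 - 5637) + 5342) = ((16 + 99 + (-20 - 10 + 100)) - 26273) + (3240 + 5342) = ((16 + 99 + 70) - 26273) + 8582 = (185 - 26273) + 8582 = -26088 + 8582 = -17506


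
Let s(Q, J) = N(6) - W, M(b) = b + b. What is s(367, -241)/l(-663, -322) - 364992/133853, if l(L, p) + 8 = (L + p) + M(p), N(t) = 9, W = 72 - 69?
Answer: -598295022/219117361 ≈ -2.7305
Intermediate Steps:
W = 3
M(b) = 2*b
s(Q, J) = 6 (s(Q, J) = 9 - 1*3 = 9 - 3 = 6)
l(L, p) = -8 + L + 3*p (l(L, p) = -8 + ((L + p) + 2*p) = -8 + (L + 3*p) = -8 + L + 3*p)
s(367, -241)/l(-663, -322) - 364992/133853 = 6/(-8 - 663 + 3*(-322)) - 364992/133853 = 6/(-8 - 663 - 966) - 364992*1/133853 = 6/(-1637) - 364992/133853 = 6*(-1/1637) - 364992/133853 = -6/1637 - 364992/133853 = -598295022/219117361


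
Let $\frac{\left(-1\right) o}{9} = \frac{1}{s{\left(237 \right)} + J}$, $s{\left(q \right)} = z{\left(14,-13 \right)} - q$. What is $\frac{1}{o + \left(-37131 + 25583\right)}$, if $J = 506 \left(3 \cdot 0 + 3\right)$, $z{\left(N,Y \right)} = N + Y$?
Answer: $- \frac{1282}{14804545} \approx -8.6595 \cdot 10^{-5}$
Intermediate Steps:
$s{\left(q \right)} = 1 - q$ ($s{\left(q \right)} = \left(14 - 13\right) - q = 1 - q$)
$J = 1518$ ($J = 506 \left(0 + 3\right) = 506 \cdot 3 = 1518$)
$o = - \frac{9}{1282}$ ($o = - \frac{9}{\left(1 - 237\right) + 1518} = - \frac{9}{-236 + 1518} = - \frac{9}{1282} \approx -0.0070203$)
$\frac{1}{o + \left(-37131 + 25583\right)} = \frac{1}{- \frac{9}{1282} + \left(-37131 + 25583\right)} = \frac{1}{- \frac{9}{1282} - 11548} = \frac{1}{- \frac{14804545}{1282}} = - \frac{1282}{14804545}$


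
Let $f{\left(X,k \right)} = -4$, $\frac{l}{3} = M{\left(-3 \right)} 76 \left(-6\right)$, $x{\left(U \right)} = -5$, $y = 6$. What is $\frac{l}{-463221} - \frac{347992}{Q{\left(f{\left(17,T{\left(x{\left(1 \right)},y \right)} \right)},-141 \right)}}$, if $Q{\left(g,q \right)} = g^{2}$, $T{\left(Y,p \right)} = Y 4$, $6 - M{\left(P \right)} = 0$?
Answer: $- \frac{2238848207}{102938} \approx -21749.0$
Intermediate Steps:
$M{\left(P \right)} = 6$ ($M{\left(P \right)} = 6 - 0 = 6 + 0 = 6$)
$T{\left(Y,p \right)} = 4 Y$
$l = -8208$ ($l = 3 \cdot 6 \cdot 76 \left(-6\right) = 3 \cdot 456 \left(-6\right) = 3 \left(-2736\right) = -8208$)
$\frac{l}{-463221} - \frac{347992}{Q{\left(f{\left(17,T{\left(x{\left(1 \right)},y \right)} \right)},-141 \right)}} = - \frac{8208}{-463221} - \frac{347992}{\left(-4\right)^{2}} = \left(-8208\right) \left(- \frac{1}{463221}\right) - \frac{347992}{16} = \frac{912}{51469} - \frac{43499}{2} = - \frac{2238848207}{102938}$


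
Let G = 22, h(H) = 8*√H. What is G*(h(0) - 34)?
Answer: -748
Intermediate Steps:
G*(h(0) - 34) = 22*(8*√0 - 34) = 22*(8*0 - 34) = 22*(0 - 34) = 22*(-34) = -748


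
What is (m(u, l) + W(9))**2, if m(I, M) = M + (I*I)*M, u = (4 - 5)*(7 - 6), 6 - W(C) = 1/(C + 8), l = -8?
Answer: 29241/289 ≈ 101.18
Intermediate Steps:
W(C) = 6 - 1/(8 + C) (W(C) = 6 - 1/(C + 8) = 6 - 1/(8 + C))
u = -1 (u = -1*1 = -1)
m(I, M) = M + M*I**2 (m(I, M) = M + I**2*M = M + M*I**2)
(m(u, l) + W(9))**2 = (-8*(1 + (-1)**2) + (47 + 6*9)/(8 + 9))**2 = (-8*(1 + 1) + (47 + 54)/17)**2 = (-8*2 + (1/17)*101)**2 = (-16 + 101/17)**2 = (-171/17)**2 = 29241/289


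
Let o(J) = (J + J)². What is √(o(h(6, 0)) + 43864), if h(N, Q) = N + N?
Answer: 2*√11110 ≈ 210.81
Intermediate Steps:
h(N, Q) = 2*N
o(J) = 4*J² (o(J) = (2*J)² = 4*J²)
√(o(h(6, 0)) + 43864) = √(4*(2*6)² + 43864) = √(4*12² + 43864) = √(4*144 + 43864) = √(576 + 43864) = √44440 = 2*√11110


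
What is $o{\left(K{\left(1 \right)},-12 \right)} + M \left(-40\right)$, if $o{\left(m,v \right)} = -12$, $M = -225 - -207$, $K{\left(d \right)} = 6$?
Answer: $708$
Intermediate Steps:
$M = -18$ ($M = -225 + 207 = -18$)
$o{\left(K{\left(1 \right)},-12 \right)} + M \left(-40\right) = -12 - -720 = -12 + 720 = 708$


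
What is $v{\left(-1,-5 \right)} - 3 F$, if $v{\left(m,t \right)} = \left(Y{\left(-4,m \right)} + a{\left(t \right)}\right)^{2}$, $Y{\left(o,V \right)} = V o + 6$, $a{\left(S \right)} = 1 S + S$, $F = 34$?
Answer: $-102$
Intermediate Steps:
$a{\left(S \right)} = 2 S$ ($a{\left(S \right)} = S + S = 2 S$)
$Y{\left(o,V \right)} = 6 + V o$
$v{\left(m,t \right)} = \left(6 - 4 m + 2 t\right)^{2}$ ($v{\left(m,t \right)} = \left(\left(6 + m \left(-4\right)\right) + 2 t\right)^{2} = \left(\left(6 - 4 m\right) + 2 t\right)^{2} = \left(6 - 4 m + 2 t\right)^{2}$)
$v{\left(-1,-5 \right)} - 3 F = 4 \left(3 - 5 - -2\right)^{2} - 102 = 4 \left(3 - 5 + 2\right)^{2} - 102 = 4 \cdot 0^{2} - 102 = 4 \cdot 0 - 102 = 0 - 102 = -102$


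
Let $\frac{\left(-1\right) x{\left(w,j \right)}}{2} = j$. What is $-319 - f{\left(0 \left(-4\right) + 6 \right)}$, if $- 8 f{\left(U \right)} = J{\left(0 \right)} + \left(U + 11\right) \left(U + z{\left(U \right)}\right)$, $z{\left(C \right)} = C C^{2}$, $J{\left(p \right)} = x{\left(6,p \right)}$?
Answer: $\frac{611}{4} \approx 152.75$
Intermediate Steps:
$x{\left(w,j \right)} = - 2 j$
$J{\left(p \right)} = - 2 p$
$z{\left(C \right)} = C^{3}$
$f{\left(U \right)} = - \frac{\left(11 + U\right) \left(U + U^{3}\right)}{8}$ ($f{\left(U \right)} = - \frac{\left(-2\right) 0 + \left(U + 11\right) \left(U + U^{3}\right)}{8} = - \frac{0 + \left(11 + U\right) \left(U + U^{3}\right)}{8} = - \frac{\left(11 + U\right) \left(U + U^{3}\right)}{8}$)
$-319 - f{\left(0 \left(-4\right) + 6 \right)} = -319 - \frac{\left(0 \left(-4\right) + 6\right) \left(-11 - \left(0 \left(-4\right) + 6\right) - \left(0 \left(-4\right) + 6\right)^{3} - 11 \left(0 \left(-4\right) + 6\right)^{2}\right)}{8} = -319 - \frac{\left(0 + 6\right) \left(-11 - \left(0 + 6\right) - \left(0 + 6\right)^{3} - 11 \left(0 + 6\right)^{2}\right)}{8} = -319 - \frac{1}{8} \cdot 6 \left(-11 - 6 - 6^{3} - 11 \cdot 6^{2}\right) = -319 - \frac{1}{8} \cdot 6 \left(-11 - 6 - 216 - 396\right) = -319 - \frac{1}{8} \cdot 6 \left(-629\right) = -319 - - \frac{1887}{4} = -319 + \frac{1887}{4} = \frac{611}{4}$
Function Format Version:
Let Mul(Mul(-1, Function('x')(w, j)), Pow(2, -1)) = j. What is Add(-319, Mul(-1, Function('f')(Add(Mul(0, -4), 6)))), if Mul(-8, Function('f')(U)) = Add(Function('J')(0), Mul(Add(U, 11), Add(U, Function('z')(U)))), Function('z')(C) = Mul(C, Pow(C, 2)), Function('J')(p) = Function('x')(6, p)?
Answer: Rational(611, 4) ≈ 152.75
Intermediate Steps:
Function('x')(w, j) = Mul(-2, j)
Function('J')(p) = Mul(-2, p)
Function('z')(C) = Pow(C, 3)
Function('f')(U) = Mul(Rational(-1, 8), Add(11, U), Add(U, Pow(U, 3))) (Function('f')(U) = Mul(Rational(-1, 8), Add(Mul(-2, 0), Mul(Add(U, 11), Add(U, Pow(U, 3))))) = Mul(Rational(-1, 8), Add(0, Mul(Add(11, U), Add(U, Pow(U, 3))))) = Mul(Rational(-1, 8), Mul(Add(11, U), Add(U, Pow(U, 3)))) = Mul(Rational(-1, 8), Add(11, U), Add(U, Pow(U, 3))))
Add(-319, Mul(-1, Function('f')(Add(Mul(0, -4), 6)))) = Add(-319, Mul(-1, Mul(Rational(1, 8), Add(Mul(0, -4), 6), Add(-11, Mul(-1, Add(Mul(0, -4), 6)), Mul(-1, Pow(Add(Mul(0, -4), 6), 3)), Mul(-11, Pow(Add(Mul(0, -4), 6), 2)))))) = Add(-319, Mul(-1, Mul(Rational(1, 8), Add(0, 6), Add(-11, Mul(-1, Add(0, 6)), Mul(-1, Pow(Add(0, 6), 3)), Mul(-11, Pow(Add(0, 6), 2)))))) = Add(-319, Mul(-1, Mul(Rational(1, 8), 6, Add(-11, Mul(-1, 6), Mul(-1, Pow(6, 3)), Mul(-11, Pow(6, 2)))))) = Add(-319, Mul(-1, Mul(Rational(1, 8), 6, Add(-11, -6, Mul(-1, 216), Mul(-11, 36))))) = Add(-319, Mul(-1, Mul(Rational(1, 8), 6, Add(-11, -6, -216, -396)))) = Add(-319, Mul(-1, Mul(Rational(1, 8), 6, -629))) = Add(-319, Mul(-1, Rational(-1887, 4))) = Add(-319, Rational(1887, 4)) = Rational(611, 4)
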